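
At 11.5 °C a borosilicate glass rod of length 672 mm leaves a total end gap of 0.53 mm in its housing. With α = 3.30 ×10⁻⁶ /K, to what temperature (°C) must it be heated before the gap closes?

α·L₀·ΔT = 0.53 mm ⇒ ΔT = 0.53 / (3.30×10⁻⁶ × 672.0) = 239.0 K.
T = 11.5 + 239.0 = 250.5 °C.

250 °C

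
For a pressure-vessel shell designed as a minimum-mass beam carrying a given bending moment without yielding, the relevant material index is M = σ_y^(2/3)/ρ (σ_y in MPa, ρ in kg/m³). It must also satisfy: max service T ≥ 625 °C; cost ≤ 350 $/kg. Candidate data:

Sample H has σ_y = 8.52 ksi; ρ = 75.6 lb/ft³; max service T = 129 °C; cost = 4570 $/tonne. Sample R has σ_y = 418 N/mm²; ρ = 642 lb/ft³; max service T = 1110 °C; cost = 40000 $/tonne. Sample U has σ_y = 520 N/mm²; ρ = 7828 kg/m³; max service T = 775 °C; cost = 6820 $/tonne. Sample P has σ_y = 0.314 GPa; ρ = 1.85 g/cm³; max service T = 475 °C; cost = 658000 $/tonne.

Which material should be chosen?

sample U

Screen on constraints: max service T ≥ 625 °C; cost ≤ 350 $/kg. Survivors: sample R, sample U.
After converting to SI:
  sample R: σ_y = 418.0 MPa, ρ = 10280 kg/m³
  sample U: σ_y = 520.0 MPa, ρ = 7828 kg/m³
  sample U: M = 8.26×10⁻³
  sample R: M = 5.44×10⁻³
The maximum is for sample U.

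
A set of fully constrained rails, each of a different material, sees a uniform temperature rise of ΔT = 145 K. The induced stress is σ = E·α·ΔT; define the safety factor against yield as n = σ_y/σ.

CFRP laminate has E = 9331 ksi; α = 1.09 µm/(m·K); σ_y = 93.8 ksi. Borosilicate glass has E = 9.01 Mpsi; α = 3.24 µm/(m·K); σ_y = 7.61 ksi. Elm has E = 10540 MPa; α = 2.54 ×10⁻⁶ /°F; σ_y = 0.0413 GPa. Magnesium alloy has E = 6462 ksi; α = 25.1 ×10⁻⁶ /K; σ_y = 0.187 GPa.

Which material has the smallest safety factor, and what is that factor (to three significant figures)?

magnesium alloy, n = 1.15

Converting E to GPa, α to ×10⁻⁶/K, σ_y to MPa, then σ and n for each:
  CFRP laminate: E = 64.33, α = 1.09, σ_y = 646.7 → σ = 10.2 MPa, n = 63.6
  borosilicate glass: E = 62.12, α = 3.24, σ_y = 52.47 → σ = 29.2 MPa, n = 1.80
  elm: E = 10.54, α = 4.57, σ_y = 41.30 → σ = 6.99 MPa, n = 5.91
  magnesium alloy: E = 44.55, α = 25.1, σ_y = 187.0 → σ = 162 MPa, n = 1.15
Smallest n: magnesium alloy with n = 1.15.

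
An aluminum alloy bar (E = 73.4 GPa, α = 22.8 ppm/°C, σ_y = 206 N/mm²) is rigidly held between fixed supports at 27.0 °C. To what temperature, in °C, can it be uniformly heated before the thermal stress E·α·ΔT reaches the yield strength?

150 °C

σ_y = 206 N/mm² = 206.0 MPa.
E·α·ΔT = 206.0 MPa ⇒ ΔT = 206.0 / (73.40×10³ × 22.8×10⁻⁶) = 123.1 K.
T = 27.0 + 123.1 = 150.1 °C.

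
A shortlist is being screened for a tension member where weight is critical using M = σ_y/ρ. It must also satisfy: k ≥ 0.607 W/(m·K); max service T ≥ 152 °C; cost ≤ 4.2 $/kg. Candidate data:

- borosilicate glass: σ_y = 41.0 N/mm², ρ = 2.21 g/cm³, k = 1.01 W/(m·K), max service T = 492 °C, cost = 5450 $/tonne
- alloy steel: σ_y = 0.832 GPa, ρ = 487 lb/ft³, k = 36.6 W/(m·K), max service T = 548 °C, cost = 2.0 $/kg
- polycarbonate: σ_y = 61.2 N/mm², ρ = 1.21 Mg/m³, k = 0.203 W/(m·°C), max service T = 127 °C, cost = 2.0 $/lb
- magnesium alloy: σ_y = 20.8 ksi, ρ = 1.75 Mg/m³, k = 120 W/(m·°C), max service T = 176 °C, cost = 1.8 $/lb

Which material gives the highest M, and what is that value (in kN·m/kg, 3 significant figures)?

alloy steel, M = 107 kN·m/kg

Screen on constraints: k ≥ 0.607 W/(m·K); max service T ≥ 152 °C; cost ≤ 4.2 $/kg. Survivors: alloy steel, magnesium alloy.
After converting to SI:
  alloy steel: σ_y = 832.0 MPa, ρ = 7801 kg/m³
  magnesium alloy: σ_y = 143.4 MPa, ρ = 1750 kg/m³
  alloy steel: M = 107 kN·m/kg
  magnesium alloy: M = 81.9 kN·m/kg
Alloy steel has the largest M.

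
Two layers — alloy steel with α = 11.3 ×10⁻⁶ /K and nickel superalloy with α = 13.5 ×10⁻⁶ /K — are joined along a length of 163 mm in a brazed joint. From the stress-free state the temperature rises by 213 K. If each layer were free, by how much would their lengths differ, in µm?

Δα = |11.3 − 13.5|×10⁻⁶/K = 2.20×10⁻⁶/K.
ΔL_mismatch = Δα·L·ΔT = 2.20×10⁻⁶ × 163.0 mm × 213.0 K = 76.4 µm.

76.4 µm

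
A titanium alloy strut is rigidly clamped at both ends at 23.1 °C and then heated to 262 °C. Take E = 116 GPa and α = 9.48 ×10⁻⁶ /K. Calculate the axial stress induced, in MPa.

ΔT = 238.9 K. Constrained thermal stress σ = E·α·ΔT = 116.0×10³ MPa × 9.48×10⁻⁶ × 238.9 = 263 MPa (compressive).

263 MPa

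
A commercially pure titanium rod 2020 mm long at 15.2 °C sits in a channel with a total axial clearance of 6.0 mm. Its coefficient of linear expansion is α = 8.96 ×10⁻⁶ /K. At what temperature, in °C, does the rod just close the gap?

347 °C

α·L₀·ΔT = 6.0 mm ⇒ ΔT = 6.0 / (8.96×10⁻⁶ × 2020.0) = 331.5 K.
T = 15.2 + 331.5 = 346.7 °C.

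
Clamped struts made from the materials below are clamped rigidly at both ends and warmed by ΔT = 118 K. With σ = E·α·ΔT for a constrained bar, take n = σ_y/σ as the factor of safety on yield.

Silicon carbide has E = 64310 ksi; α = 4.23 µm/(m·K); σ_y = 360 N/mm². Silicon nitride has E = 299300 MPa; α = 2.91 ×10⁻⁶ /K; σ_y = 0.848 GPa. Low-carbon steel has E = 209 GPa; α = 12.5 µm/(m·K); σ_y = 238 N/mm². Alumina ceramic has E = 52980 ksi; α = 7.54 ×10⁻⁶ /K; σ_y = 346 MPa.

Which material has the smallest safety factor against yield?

low-carbon steel

With everything in SI (GPa, ×10⁻⁶/K, MPa):
  silicon carbide: E = 443.4, α = 4.23, σ_y = 360.0 → σ = 221 MPa, n = 1.63
  silicon nitride: E = 299.3, α = 2.91, σ_y = 848.0 → σ = 103 MPa, n = 8.25
  low-carbon steel: E = 209.0, α = 12.5, σ_y = 238.0 → σ = 308 MPa, n = 0.772
  alumina ceramic: E = 365.3, α = 7.54, σ_y = 346.0 → σ = 325 MPa, n = 1.06
The minimum is low-carbon steel at n = 0.772.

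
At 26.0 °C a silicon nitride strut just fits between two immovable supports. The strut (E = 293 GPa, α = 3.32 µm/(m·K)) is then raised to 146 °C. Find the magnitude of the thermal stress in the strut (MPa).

117 MPa

ΔT = 120.0 K. Constrained thermal stress σ = E·α·ΔT = 293.0×10³ MPa × 3.32×10⁻⁶ × 120.0 = 117 MPa (compressive).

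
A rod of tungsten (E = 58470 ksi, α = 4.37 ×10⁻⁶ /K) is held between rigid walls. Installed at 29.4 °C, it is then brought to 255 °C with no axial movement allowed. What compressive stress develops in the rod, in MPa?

397 MPa

E = 58470 ksi = 403.1 GPa.
ΔT = 225.6 K. Constrained thermal stress σ = E·α·ΔT = 403.1×10³ MPa × 4.37×10⁻⁶ × 225.6 = 397 MPa (compressive).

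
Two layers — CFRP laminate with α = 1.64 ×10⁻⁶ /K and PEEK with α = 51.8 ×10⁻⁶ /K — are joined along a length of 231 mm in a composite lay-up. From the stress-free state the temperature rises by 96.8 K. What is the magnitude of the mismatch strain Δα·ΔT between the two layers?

Δα = |1.64 − 51.8|×10⁻⁶/K = 50.2×10⁻⁶/K.
Mismatch strain = Δα·ΔT = 50.2×10⁻⁶ × 96.8 = 4.86×10⁻³.

4.86×10⁻³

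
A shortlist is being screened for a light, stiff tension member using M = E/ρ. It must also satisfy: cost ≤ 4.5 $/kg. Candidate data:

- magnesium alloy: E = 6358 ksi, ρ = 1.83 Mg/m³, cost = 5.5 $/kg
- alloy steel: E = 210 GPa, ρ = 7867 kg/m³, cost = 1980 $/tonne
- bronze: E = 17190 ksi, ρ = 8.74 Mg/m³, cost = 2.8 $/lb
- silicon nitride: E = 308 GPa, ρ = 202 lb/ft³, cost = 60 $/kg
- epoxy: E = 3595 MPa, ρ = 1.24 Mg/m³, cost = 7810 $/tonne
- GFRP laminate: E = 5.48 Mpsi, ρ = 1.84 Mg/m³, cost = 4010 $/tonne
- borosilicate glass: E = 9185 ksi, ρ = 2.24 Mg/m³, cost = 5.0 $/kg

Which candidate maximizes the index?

Screen on constraints: cost ≤ 4.5 $/kg. Survivors: alloy steel, GFRP laminate.
Normalizing units and computing the index:
  alloy steel: E = 210.0 GPa, ρ = 7867 kg/m³
  GFRP laminate: E = 37.78 GPa, ρ = 1840 kg/m³
  alloy steel: M = 26.7 MN·m/kg
  GFRP laminate: M = 20.5 MN·m/kg
Highest index: alloy steel.

alloy steel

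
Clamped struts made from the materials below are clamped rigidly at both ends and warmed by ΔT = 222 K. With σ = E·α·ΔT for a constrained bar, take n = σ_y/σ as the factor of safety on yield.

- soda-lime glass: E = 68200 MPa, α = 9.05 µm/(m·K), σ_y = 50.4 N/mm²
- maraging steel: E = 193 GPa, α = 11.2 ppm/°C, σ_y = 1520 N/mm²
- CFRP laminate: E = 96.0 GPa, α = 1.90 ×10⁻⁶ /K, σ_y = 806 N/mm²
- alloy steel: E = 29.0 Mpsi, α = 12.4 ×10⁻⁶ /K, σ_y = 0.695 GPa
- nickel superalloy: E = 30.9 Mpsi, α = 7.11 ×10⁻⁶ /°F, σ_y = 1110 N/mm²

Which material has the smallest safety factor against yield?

With everything in SI (GPa, ×10⁻⁶/K, MPa):
  soda-lime glass: E = 68.20, α = 9.05, σ_y = 50.40 → σ = 137 MPa, n = 0.368
  maraging steel: E = 193.0, α = 11.2, σ_y = 1520 → σ = 480 MPa, n = 3.17
  CFRP laminate: E = 96.00, α = 1.90, σ_y = 806.0 → σ = 40.5 MPa, n = 19.9
  alloy steel: E = 199.9, α = 12.4, σ_y = 695.0 → σ = 550 MPa, n = 1.26
  nickel superalloy: E = 213.0, α = 12.8, σ_y = 1110 → σ = 605 MPa, n = 1.83
Smallest n: soda-lime glass with n = 0.368.

soda-lime glass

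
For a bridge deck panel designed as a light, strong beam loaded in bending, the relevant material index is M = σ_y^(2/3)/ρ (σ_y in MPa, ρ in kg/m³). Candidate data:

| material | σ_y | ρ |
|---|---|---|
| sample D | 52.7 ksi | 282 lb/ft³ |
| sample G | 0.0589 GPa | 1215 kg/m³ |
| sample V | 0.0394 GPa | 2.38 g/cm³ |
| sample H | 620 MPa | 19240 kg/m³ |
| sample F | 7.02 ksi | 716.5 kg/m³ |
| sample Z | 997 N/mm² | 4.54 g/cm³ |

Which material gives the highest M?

sample Z

Normalizing units and computing the index:
  sample D: σ_y = 363.4 MPa, ρ = 4517 kg/m³
  sample G: σ_y = 58.90 MPa, ρ = 1215 kg/m³
  sample V: σ_y = 39.40 MPa, ρ = 2380 kg/m³
  sample H: σ_y = 620.0 MPa, ρ = 19240 kg/m³
  sample F: σ_y = 48.40 MPa, ρ = 716.5 kg/m³
  sample Z: σ_y = 997.0 MPa, ρ = 4540 kg/m³
  sample Z: M = 22.0×10⁻³
  sample F: M = 18.5×10⁻³
  sample G: M = 12.5×10⁻³
  sample D: M = 11.3×10⁻³
  sample V: M = 4.87×10⁻³
  sample H: M = 3.78×10⁻³
Sample Z has the largest M.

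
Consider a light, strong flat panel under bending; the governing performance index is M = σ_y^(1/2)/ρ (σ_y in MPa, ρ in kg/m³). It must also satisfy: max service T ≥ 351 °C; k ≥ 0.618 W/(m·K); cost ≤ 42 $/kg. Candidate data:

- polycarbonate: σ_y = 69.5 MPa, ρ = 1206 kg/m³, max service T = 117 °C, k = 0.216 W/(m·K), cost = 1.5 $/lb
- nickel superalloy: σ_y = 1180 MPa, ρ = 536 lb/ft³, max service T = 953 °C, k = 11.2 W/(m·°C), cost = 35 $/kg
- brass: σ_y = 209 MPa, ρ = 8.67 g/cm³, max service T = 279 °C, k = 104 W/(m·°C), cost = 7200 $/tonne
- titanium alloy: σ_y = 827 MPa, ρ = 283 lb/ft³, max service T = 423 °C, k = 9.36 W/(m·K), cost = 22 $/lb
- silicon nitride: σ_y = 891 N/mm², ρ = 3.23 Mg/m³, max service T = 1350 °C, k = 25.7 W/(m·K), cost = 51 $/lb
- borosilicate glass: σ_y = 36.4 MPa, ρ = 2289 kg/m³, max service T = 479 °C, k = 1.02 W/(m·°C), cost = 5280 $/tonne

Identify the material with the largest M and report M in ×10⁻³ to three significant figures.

Screen on constraints: max service T ≥ 351 °C; k ≥ 0.618 W/(m·K); cost ≤ 42 $/kg. Survivors: nickel superalloy, borosilicate glass.
After converting to SI:
  nickel superalloy: σ_y = 1180 MPa, ρ = 8586 kg/m³
  borosilicate glass: σ_y = 36.40 MPa, ρ = 2289 kg/m³
  nickel superalloy: M = 4.00×10⁻³
  borosilicate glass: M = 2.64×10⁻³
The maximum is for nickel superalloy.

nickel superalloy, M = 4.00×10⁻³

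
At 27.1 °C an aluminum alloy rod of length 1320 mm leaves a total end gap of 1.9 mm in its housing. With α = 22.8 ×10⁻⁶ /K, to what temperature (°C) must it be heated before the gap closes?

α·L₀·ΔT = 1.9 mm ⇒ ΔT = 1.9 / (22.8×10⁻⁶ × 1320.0) = 63.13 K.
T = 27.1 + 63.13 = 90.23 °C.

90.2 °C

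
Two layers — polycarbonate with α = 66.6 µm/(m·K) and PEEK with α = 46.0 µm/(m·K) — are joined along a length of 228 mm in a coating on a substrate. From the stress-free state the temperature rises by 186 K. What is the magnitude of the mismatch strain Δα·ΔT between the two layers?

Δα = |66.6 − 46.0|×10⁻⁶/K = 20.6×10⁻⁶/K.
Mismatch strain = Δα·ΔT = 20.6×10⁻⁶ × 186.0 = 3.83×10⁻³.

3.83×10⁻³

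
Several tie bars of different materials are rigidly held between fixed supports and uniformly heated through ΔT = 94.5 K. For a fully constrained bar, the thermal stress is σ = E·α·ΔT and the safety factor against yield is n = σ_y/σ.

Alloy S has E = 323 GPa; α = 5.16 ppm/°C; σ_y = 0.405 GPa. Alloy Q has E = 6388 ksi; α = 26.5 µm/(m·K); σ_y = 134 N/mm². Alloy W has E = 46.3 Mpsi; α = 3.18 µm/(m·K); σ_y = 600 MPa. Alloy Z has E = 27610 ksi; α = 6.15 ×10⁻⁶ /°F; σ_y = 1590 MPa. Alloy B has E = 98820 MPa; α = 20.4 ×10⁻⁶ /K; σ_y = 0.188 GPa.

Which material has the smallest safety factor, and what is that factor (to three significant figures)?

alloy B, n = 0.987

In consistent units (E in GPa, α in ×10⁻⁶/K, σ_y in MPa):
  alloy S: E = 323.0, α = 5.16, σ_y = 405.0 → σ = 158 MPa, n = 2.57
  alloy Q: E = 44.04, α = 26.5, σ_y = 134.0 → σ = 110 MPa, n = 1.21
  alloy W: E = 319.2, α = 3.18, σ_y = 600.0 → σ = 95.9 MPa, n = 6.25
  alloy Z: E = 190.4, α = 11.1, σ_y = 1590 → σ = 199 MPa, n = 7.98
  alloy B: E = 98.82, α = 20.4, σ_y = 188.0 → σ = 191 MPa, n = 0.987
Alloy B has the lowest safety factor, n = 0.987.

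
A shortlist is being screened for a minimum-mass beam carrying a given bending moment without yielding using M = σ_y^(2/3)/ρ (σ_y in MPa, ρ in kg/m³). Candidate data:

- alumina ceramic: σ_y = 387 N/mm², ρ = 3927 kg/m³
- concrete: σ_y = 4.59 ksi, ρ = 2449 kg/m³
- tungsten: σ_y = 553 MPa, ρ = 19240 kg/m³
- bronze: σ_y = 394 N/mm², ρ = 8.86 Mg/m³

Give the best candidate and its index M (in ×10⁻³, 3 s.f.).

alumina ceramic, M = 13.5×10⁻³

In SI units:
  alumina ceramic: σ_y = 387.0 MPa, ρ = 3927 kg/m³
  concrete: σ_y = 31.65 MPa, ρ = 2449 kg/m³
  tungsten: σ_y = 553.0 MPa, ρ = 19240 kg/m³
  bronze: σ_y = 394.0 MPa, ρ = 8860 kg/m³
  alumina ceramic: M = 13.5×10⁻³
  bronze: M = 6.07×10⁻³
  concrete: M = 4.09×10⁻³
  tungsten: M = 3.50×10⁻³
Alumina ceramic has the largest M.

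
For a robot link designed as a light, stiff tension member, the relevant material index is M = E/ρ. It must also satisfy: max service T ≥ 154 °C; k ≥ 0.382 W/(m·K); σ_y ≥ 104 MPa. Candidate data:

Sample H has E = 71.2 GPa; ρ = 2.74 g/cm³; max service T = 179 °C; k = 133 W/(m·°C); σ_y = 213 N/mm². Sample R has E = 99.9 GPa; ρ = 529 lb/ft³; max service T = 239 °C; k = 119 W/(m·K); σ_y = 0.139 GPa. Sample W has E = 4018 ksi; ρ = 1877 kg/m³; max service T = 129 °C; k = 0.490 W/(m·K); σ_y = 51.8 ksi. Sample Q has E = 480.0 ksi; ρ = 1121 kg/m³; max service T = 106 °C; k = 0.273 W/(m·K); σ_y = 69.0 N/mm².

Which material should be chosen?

Screen on constraints: max service T ≥ 154 °C; k ≥ 0.382 W/(m·K); σ_y ≥ 104 MPa. Survivors: sample H, sample R.
Convert each candidate to consistent units, then evaluate M:
  sample H: E = 71.20 GPa, ρ = 2740 kg/m³
  sample R: E = 99.90 GPa, ρ = 8474 kg/m³
  sample H: M = 26.0 MN·m/kg
  sample R: M = 11.8 MN·m/kg
Sample H ranks first.

sample H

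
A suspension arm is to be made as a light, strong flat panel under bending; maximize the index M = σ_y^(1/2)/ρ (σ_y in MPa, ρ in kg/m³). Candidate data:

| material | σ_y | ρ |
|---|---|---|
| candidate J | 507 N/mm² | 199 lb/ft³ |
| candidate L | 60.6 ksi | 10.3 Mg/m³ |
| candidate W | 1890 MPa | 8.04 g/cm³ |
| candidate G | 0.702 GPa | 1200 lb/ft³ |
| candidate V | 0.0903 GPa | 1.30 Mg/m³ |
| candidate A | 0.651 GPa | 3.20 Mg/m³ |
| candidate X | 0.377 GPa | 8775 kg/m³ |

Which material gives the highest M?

candidate A

After converting to SI:
  candidate J: σ_y = 507.0 MPa, ρ = 3188 kg/m³
  candidate L: σ_y = 417.8 MPa, ρ = 10300 kg/m³
  candidate W: σ_y = 1890 MPa, ρ = 8040 kg/m³
  candidate G: σ_y = 702.0 MPa, ρ = 19220 kg/m³
  candidate V: σ_y = 90.30 MPa, ρ = 1300 kg/m³
  candidate A: σ_y = 651.0 MPa, ρ = 3200 kg/m³
  candidate X: σ_y = 377.0 MPa, ρ = 8775 kg/m³
  candidate A: M = 7.97×10⁻³
  candidate V: M = 7.31×10⁻³
  candidate J: M = 7.06×10⁻³
  candidate W: M = 5.41×10⁻³
  candidate X: M = 2.21×10⁻³
  candidate L: M = 1.98×10⁻³
  candidate G: M = 1.38×10⁻³
Highest index: candidate A.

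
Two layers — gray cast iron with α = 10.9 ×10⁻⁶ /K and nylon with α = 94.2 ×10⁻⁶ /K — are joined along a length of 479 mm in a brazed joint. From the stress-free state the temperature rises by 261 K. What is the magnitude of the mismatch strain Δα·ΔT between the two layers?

Δα = |10.9 − 94.2|×10⁻⁶/K = 83.3×10⁻⁶/K.
Mismatch strain = Δα·ΔT = 83.3×10⁻⁶ × 261.0 = 0.0217.

0.0217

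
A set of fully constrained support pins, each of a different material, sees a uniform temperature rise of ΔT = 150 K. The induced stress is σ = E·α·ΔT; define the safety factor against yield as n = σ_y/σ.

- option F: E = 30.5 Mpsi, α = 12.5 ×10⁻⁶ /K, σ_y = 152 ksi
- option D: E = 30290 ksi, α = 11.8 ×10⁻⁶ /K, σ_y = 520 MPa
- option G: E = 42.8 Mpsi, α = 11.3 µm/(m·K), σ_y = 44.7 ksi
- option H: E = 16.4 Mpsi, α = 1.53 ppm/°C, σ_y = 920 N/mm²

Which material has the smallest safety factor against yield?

In consistent units (E in GPa, α in ×10⁻⁶/K, σ_y in MPa):
  option F: E = 210.3, α = 12.5, σ_y = 1048 → σ = 394 MPa, n = 2.66
  option D: E = 208.8, α = 11.8, σ_y = 520.0 → σ = 370 MPa, n = 1.41
  option G: E = 295.1, α = 11.3, σ_y = 308.2 → σ = 500 MPa, n = 0.616
  option H: E = 113.1, α = 1.53, σ_y = 920.0 → σ = 26.0 MPa, n = 35.5
The minimum is option G at n = 0.616.

option G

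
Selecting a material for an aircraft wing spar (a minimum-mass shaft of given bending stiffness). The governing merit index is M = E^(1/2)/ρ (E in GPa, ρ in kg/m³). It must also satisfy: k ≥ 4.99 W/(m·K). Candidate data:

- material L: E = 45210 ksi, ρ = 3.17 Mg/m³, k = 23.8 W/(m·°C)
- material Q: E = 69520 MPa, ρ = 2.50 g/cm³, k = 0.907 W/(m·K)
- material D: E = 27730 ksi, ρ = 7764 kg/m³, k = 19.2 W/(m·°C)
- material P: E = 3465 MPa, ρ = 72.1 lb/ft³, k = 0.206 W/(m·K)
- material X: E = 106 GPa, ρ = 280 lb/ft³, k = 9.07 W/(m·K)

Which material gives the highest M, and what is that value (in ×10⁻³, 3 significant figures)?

material L, M = 5.57×10⁻³

Screen on constraints: k ≥ 4.99 W/(m·K). Survivors: material L, material D, material X.
In SI units:
  material L: E = 311.7 GPa, ρ = 3170 kg/m³
  material D: E = 191.2 GPa, ρ = 7764 kg/m³
  material X: E = 106.0 GPa, ρ = 4485 kg/m³
  material L: M = 5.57×10⁻³
  material X: M = 2.30×10⁻³
  material D: M = 1.78×10⁻³
Highest index: material L.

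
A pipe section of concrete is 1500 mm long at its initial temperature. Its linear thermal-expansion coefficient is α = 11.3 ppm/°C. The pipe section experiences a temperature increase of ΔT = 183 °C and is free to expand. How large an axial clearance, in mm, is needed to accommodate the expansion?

ΔL = α·L₀·ΔT = 11.3×10⁻⁶ × 1500 mm × 183.0 K = 3.10 mm.

3.10 mm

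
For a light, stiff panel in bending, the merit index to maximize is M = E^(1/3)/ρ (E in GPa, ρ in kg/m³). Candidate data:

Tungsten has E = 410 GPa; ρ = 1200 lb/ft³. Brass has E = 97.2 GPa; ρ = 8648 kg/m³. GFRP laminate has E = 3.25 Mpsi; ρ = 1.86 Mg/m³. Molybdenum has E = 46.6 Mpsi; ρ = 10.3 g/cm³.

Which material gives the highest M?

GFRP laminate

After converting to SI:
  tungsten: E = 410.0 GPa, ρ = 19220 kg/m³
  brass: E = 97.20 GPa, ρ = 8648 kg/m³
  GFRP laminate: E = 22.41 GPa, ρ = 1860 kg/m³
  molybdenum: E = 321.3 GPa, ρ = 10300 kg/m³
  GFRP laminate: M = 1.52×10⁻³
  molybdenum: M = 0.665×10⁻³
  brass: M = 0.532×10⁻³
  tungsten: M = 0.386×10⁻³
GFRP laminate ranks first.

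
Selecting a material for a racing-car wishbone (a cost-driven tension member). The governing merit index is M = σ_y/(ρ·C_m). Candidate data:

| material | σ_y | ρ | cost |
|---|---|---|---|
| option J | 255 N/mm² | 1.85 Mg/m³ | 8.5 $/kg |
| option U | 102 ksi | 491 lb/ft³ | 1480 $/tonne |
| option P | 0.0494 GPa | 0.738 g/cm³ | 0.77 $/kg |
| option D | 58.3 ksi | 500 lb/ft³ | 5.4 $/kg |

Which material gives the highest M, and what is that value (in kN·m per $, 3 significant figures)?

In SI units:
  option J: σ_y = 255.0 MPa, ρ = 1850 kg/m³, cost = 8.500 $/kg
  option U: σ_y = 703.3 MPa, ρ = 7865 kg/m³, cost = 1.480 $/kg
  option P: σ_y = 49.40 MPa, ρ = 738.0 kg/m³, cost = 0.7700 $/kg
  option D: σ_y = 402.0 MPa, ρ = 8009 kg/m³, cost = 5.400 $/kg
  option P: M = 86.9 kN·m per $
  option U: M = 60.4 kN·m per $
  option J: M = 16.2 kN·m per $
  option D: M = 9.29 kN·m per $
The maximum is for option P.

option P, M = 86.9 kN·m per $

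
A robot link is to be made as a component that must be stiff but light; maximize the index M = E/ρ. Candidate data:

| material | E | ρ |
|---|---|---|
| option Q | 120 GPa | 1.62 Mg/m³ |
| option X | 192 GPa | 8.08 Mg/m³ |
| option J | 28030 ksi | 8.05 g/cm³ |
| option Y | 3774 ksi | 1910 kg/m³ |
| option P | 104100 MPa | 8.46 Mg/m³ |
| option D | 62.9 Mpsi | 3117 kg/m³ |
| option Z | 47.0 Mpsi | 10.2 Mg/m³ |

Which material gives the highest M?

Normalizing units and computing the index:
  option Q: E = 120.0 GPa, ρ = 1620 kg/m³
  option X: E = 192.0 GPa, ρ = 8080 kg/m³
  option J: E = 193.3 GPa, ρ = 8050 kg/m³
  option Y: E = 26.02 GPa, ρ = 1910 kg/m³
  option P: E = 104.1 GPa, ρ = 8460 kg/m³
  option D: E = 433.7 GPa, ρ = 3117 kg/m³
  option Z: E = 324.1 GPa, ρ = 10200 kg/m³
  option D: M = 139 MN·m/kg
  option Q: M = 74.1 MN·m/kg
  option Z: M = 31.8 MN·m/kg
  option J: M = 24.0 MN·m/kg
  option X: M = 23.8 MN·m/kg
  option Y: M = 13.6 MN·m/kg
  option P: M = 12.3 MN·m/kg
Option D has the largest M.

option D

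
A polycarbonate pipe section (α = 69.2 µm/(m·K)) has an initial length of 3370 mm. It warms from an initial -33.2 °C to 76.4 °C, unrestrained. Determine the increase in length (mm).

25.6 mm

ΔT = 76.4 − (-33.2) = 109.6 K.
ΔL = α·L₀·ΔT = 69.2×10⁻⁶ × 3370 mm × 109.6 K = 25.6 mm.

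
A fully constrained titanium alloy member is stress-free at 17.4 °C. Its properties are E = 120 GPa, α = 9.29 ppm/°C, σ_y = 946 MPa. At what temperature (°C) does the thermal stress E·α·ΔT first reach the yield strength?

E·α·ΔT = 946.0 MPa ⇒ ΔT = 946.0 / (120.0×10³ × 9.29×10⁻⁶) = 848.6 K.
T = 17.4 + 848.6 = 866.0 °C.

866 °C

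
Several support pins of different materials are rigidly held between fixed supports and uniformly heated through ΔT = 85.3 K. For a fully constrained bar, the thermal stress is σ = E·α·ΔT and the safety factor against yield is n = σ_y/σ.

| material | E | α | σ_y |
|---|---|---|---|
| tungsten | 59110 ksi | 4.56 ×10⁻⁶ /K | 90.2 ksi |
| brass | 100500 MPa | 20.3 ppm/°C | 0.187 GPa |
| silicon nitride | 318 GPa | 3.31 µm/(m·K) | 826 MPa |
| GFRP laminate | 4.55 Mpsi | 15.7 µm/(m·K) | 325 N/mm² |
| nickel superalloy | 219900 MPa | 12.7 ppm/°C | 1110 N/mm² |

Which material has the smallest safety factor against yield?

brass

With everything in SI (GPa, ×10⁻⁶/K, MPa):
  tungsten: E = 407.5, α = 4.56, σ_y = 621.9 → σ = 159 MPa, n = 3.92
  brass: E = 100.5, α = 20.3, σ_y = 187.0 → σ = 174 MPa, n = 1.07
  silicon nitride: E = 318.0, α = 3.31, σ_y = 826.0 → σ = 89.8 MPa, n = 9.20
  GFRP laminate: E = 31.37, α = 15.7, σ_y = 325.0 → σ = 42.0 MPa, n = 7.74
  nickel superalloy: E = 219.9, α = 12.7, σ_y = 1110 → σ = 238 MPa, n = 4.66
Smallest n: brass with n = 1.07.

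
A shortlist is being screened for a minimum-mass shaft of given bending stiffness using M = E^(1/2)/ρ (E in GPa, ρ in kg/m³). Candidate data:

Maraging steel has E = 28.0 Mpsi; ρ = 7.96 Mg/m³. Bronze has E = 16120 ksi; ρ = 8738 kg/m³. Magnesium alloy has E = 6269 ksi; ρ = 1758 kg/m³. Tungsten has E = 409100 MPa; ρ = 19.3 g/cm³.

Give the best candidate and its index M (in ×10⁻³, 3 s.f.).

magnesium alloy, M = 3.74×10⁻³

Putting every candidate on a common basis:
  maraging steel: E = 193.1 GPa, ρ = 7960 kg/m³
  bronze: E = 111.1 GPa, ρ = 8738 kg/m³
  magnesium alloy: E = 43.22 GPa, ρ = 1758 kg/m³
  tungsten: E = 409.1 GPa, ρ = 19300 kg/m³
  magnesium alloy: M = 3.74×10⁻³
  maraging steel: M = 1.75×10⁻³
  bronze: M = 1.21×10⁻³
  tungsten: M = 1.05×10⁻³
Magnesium alloy has the largest M.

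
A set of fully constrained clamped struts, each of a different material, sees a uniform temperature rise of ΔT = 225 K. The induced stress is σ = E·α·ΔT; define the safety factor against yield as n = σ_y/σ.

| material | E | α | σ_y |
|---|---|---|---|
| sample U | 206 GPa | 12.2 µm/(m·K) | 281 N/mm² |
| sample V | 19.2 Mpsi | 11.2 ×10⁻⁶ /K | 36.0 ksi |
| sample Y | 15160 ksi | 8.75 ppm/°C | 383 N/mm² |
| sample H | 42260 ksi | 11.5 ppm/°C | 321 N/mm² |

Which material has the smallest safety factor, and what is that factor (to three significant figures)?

sample H, n = 0.426

With everything in SI (GPa, ×10⁻⁶/K, MPa):
  sample U: E = 206.0, α = 12.2, σ_y = 281.0 → σ = 565 MPa, n = 0.497
  sample V: E = 132.4, α = 11.2, σ_y = 248.2 → σ = 334 MPa, n = 0.744
  sample Y: E = 104.5, α = 8.75, σ_y = 383.0 → σ = 206 MPa, n = 1.86
  sample H: E = 291.4, α = 11.5, σ_y = 321.0 → σ = 754 MPa, n = 0.426
Smallest n: sample H with n = 0.426.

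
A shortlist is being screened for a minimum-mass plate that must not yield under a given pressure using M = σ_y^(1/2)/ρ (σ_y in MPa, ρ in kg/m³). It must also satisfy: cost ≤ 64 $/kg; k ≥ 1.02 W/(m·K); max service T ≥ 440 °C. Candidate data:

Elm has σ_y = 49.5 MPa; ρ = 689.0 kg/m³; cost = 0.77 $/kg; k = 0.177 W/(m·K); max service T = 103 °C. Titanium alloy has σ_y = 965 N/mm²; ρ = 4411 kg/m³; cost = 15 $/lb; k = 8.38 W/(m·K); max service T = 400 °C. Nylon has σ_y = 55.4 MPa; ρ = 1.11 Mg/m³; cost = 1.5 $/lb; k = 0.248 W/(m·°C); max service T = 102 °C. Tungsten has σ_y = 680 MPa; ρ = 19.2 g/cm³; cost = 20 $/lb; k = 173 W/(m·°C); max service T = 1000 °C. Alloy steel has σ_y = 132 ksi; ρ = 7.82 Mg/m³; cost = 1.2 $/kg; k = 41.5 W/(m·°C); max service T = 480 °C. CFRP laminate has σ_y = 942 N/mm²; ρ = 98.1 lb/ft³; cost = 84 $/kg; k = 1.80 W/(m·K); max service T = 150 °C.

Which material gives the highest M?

Screen on constraints: cost ≤ 64 $/kg; k ≥ 1.02 W/(m·K); max service T ≥ 440 °C. Survivors: tungsten, alloy steel.
Convert each candidate to consistent units, then evaluate M:
  tungsten: σ_y = 680.0 MPa, ρ = 19200 kg/m³
  alloy steel: σ_y = 910.1 MPa, ρ = 7820 kg/m³
  alloy steel: M = 3.86×10⁻³
  tungsten: M = 1.36×10⁻³
Highest index: alloy steel.

alloy steel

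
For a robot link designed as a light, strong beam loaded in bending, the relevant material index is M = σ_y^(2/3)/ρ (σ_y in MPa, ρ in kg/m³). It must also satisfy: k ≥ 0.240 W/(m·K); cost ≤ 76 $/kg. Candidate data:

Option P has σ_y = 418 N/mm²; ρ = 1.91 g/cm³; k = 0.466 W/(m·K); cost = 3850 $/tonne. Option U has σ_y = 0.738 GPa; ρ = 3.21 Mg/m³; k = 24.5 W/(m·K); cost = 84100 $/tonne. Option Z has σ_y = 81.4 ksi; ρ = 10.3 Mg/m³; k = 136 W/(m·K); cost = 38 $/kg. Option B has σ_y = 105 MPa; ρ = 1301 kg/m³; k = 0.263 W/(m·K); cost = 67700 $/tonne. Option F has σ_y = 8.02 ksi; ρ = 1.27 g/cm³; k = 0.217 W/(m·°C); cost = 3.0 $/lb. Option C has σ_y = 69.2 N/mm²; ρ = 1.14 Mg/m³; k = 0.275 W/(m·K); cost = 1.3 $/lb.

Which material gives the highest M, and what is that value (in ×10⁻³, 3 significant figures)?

Screen on constraints: k ≥ 0.240 W/(m·K); cost ≤ 76 $/kg. Survivors: option P, option Z, option B, option C.
In SI units:
  option P: σ_y = 418.0 MPa, ρ = 1910 kg/m³
  option Z: σ_y = 561.2 MPa, ρ = 10300 kg/m³
  option B: σ_y = 105.0 MPa, ρ = 1301 kg/m³
  option C: σ_y = 69.20 MPa, ρ = 1140 kg/m³
  option P: M = 29.3×10⁻³
  option B: M = 17.1×10⁻³
  option C: M = 14.8×10⁻³
  option Z: M = 6.61×10⁻³
Option P has the largest M.

option P, M = 29.3×10⁻³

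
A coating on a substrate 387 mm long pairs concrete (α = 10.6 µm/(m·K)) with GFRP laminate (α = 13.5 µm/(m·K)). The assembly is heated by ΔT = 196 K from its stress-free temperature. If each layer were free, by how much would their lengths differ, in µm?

220 µm

Δα = |10.6 − 13.5|×10⁻⁶/K = 2.90×10⁻⁶/K.
ΔL_mismatch = Δα·L·ΔT = 2.90×10⁻⁶ × 387.0 mm × 196.0 K = 220 µm.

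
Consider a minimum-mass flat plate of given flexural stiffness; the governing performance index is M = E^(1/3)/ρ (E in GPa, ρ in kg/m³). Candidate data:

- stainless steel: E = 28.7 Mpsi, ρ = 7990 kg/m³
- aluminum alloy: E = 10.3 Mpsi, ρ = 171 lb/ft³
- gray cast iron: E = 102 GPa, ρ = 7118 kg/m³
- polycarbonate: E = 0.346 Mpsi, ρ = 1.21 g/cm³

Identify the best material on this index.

aluminum alloy

Normalizing units and computing the index:
  stainless steel: E = 197.9 GPa, ρ = 7990 kg/m³
  aluminum alloy: E = 71.02 GPa, ρ = 2739 kg/m³
  gray cast iron: E = 102.0 GPa, ρ = 7118 kg/m³
  polycarbonate: E = 2.386 GPa, ρ = 1210 kg/m³
  aluminum alloy: M = 1.51×10⁻³
  polycarbonate: M = 1.10×10⁻³
  stainless steel: M = 0.729×10⁻³
  gray cast iron: M = 0.656×10⁻³
Highest index: aluminum alloy.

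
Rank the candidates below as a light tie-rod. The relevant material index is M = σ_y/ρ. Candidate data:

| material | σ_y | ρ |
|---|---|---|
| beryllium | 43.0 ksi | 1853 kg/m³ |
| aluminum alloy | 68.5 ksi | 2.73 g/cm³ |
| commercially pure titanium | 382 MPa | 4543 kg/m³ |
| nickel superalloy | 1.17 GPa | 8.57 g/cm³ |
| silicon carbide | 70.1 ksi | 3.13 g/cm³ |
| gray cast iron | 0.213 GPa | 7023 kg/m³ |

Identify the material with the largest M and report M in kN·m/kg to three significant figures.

In SI units:
  beryllium: σ_y = 296.5 MPa, ρ = 1853 kg/m³
  aluminum alloy: σ_y = 472.3 MPa, ρ = 2730 kg/m³
  commercially pure titanium: σ_y = 382.0 MPa, ρ = 4543 kg/m³
  nickel superalloy: σ_y = 1170 MPa, ρ = 8570 kg/m³
  silicon carbide: σ_y = 483.3 MPa, ρ = 3130 kg/m³
  gray cast iron: σ_y = 213.0 MPa, ρ = 7023 kg/m³
  aluminum alloy: M = 173 kN·m/kg
  beryllium: M = 160 kN·m/kg
  silicon carbide: M = 154 kN·m/kg
  nickel superalloy: M = 137 kN·m/kg
  commercially pure titanium: M = 84.1 kN·m/kg
  gray cast iron: M = 30.3 kN·m/kg
Highest index: aluminum alloy.

aluminum alloy, M = 173 kN·m/kg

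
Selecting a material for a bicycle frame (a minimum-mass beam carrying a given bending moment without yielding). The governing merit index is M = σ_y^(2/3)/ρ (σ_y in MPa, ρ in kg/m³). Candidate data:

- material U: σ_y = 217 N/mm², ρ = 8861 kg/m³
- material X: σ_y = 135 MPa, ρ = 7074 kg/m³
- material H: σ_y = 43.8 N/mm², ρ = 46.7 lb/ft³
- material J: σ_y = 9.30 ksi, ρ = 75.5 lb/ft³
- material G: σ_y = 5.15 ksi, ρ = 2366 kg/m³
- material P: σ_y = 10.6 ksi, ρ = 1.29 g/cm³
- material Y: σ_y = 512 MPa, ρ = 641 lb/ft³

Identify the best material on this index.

Convert each candidate to consistent units, then evaluate M:
  material U: σ_y = 217.0 MPa, ρ = 8861 kg/m³
  material X: σ_y = 135.0 MPa, ρ = 7074 kg/m³
  material H: σ_y = 43.80 MPa, ρ = 748.1 kg/m³
  material J: σ_y = 64.12 MPa, ρ = 1209 kg/m³
  material G: σ_y = 35.51 MPa, ρ = 2366 kg/m³
  material P: σ_y = 73.08 MPa, ρ = 1290 kg/m³
  material Y: σ_y = 512.0 MPa, ρ = 10270 kg/m³
  material H: M = 16.6×10⁻³
  material P: M = 13.6×10⁻³
  material J: M = 13.2×10⁻³
  material Y: M = 6.23×10⁻³
  material G: M = 4.57×10⁻³
  material U: M = 4.08×10⁻³
  material X: M = 3.72×10⁻³
Highest index: material H.

material H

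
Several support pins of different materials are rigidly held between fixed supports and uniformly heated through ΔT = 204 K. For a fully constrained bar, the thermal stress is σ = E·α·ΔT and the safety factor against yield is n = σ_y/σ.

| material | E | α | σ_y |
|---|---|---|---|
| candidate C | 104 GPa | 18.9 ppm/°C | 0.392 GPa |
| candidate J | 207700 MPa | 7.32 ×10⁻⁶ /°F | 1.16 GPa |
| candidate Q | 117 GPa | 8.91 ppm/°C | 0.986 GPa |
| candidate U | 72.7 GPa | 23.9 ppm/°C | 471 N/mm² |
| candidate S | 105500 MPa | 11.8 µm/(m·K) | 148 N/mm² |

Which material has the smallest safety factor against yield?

Converting E to GPa, α to ×10⁻⁶/K, σ_y to MPa, then σ and n for each:
  candidate C: E = 104.0, α = 18.9, σ_y = 392.0 → σ = 401 MPa, n = 0.978
  candidate J: E = 207.7, α = 13.2, σ_y = 1160 → σ = 558 MPa, n = 2.08
  candidate Q: E = 117.0, α = 8.91, σ_y = 986.0 → σ = 213 MPa, n = 4.64
  candidate U: E = 72.70, α = 23.9, σ_y = 471.0 → σ = 354 MPa, n = 1.33
  candidate S: E = 105.5, α = 11.8, σ_y = 148.0 → σ = 254 MPa, n = 0.583
Smallest n: candidate S with n = 0.583.

candidate S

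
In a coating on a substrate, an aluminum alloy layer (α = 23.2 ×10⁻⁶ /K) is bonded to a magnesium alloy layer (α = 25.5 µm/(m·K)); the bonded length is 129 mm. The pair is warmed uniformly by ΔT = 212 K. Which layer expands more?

α(aluminum alloy) = 23.2×10⁻⁶/K vs α(magnesium alloy) = 25.5×10⁻⁶/K.
Higher α expands more for the same ΔT: magnesium alloy.

magnesium alloy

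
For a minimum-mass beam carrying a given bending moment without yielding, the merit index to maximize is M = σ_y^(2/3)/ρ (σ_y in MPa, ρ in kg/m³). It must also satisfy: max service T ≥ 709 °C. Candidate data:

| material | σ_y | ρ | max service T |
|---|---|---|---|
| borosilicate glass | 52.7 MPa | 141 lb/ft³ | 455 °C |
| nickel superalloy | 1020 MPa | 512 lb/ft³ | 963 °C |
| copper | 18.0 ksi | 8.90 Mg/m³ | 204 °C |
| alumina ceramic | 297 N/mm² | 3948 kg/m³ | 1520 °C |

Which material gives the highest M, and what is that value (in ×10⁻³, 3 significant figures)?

nickel superalloy, M = 12.4×10⁻³

Screen on constraints: max service T ≥ 709 °C. Survivors: nickel superalloy, alumina ceramic.
Normalizing units and computing the index:
  nickel superalloy: σ_y = 1020 MPa, ρ = 8201 kg/m³
  alumina ceramic: σ_y = 297.0 MPa, ρ = 3948 kg/m³
  nickel superalloy: M = 12.4×10⁻³
  alumina ceramic: M = 11.3×10⁻³
Highest index: nickel superalloy.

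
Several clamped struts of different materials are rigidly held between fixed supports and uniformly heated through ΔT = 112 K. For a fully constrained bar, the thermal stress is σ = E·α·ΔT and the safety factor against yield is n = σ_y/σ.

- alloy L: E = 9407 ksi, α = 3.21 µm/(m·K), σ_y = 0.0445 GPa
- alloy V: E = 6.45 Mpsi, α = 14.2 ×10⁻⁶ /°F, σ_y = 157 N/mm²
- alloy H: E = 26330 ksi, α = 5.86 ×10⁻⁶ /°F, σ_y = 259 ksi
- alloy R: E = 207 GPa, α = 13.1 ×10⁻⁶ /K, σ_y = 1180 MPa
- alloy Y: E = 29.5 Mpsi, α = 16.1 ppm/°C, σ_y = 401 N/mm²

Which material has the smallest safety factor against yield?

Converting E to GPa, α to ×10⁻⁶/K, σ_y to MPa, then σ and n for each:
  alloy L: E = 64.86, α = 3.21, σ_y = 44.50 → σ = 23.3 MPa, n = 1.91
  alloy V: E = 44.47, α = 25.6, σ_y = 157.0 → σ = 127 MPa, n = 1.23
  alloy H: E = 181.5, α = 10.5, σ_y = 1786 → σ = 214 MPa, n = 8.33
  alloy R: E = 207.0, α = 13.1, σ_y = 1180 → σ = 304 MPa, n = 3.89
  alloy Y: E = 203.4, α = 16.1, σ_y = 401.0 → σ = 367 MPa, n = 1.09
Smallest n: alloy Y with n = 1.09.

alloy Y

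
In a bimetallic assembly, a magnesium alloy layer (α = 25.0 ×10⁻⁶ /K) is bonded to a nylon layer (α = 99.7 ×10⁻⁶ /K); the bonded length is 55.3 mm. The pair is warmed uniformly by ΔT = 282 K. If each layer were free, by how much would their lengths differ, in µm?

1160 µm

Δα = |25.0 − 99.7|×10⁻⁶/K = 74.7×10⁻⁶/K.
ΔL_mismatch = Δα·L·ΔT = 74.7×10⁻⁶ × 55.3 mm × 282.0 K = 1160 µm.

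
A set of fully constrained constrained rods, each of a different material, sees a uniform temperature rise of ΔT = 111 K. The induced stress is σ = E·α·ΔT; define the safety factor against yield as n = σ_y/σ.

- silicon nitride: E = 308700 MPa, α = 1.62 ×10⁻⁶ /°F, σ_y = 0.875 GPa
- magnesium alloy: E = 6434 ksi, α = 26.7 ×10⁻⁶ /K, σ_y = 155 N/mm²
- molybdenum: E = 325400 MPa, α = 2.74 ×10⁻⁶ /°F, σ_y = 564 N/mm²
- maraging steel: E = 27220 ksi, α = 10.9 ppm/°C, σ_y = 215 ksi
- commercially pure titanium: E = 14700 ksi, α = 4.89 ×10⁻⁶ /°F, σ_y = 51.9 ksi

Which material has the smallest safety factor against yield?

magnesium alloy

With everything in SI (GPa, ×10⁻⁶/K, MPa):
  silicon nitride: E = 308.7, α = 2.92, σ_y = 875.0 → σ = 99.9 MPa, n = 8.76
  magnesium alloy: E = 44.36, α = 26.7, σ_y = 155.0 → σ = 131 MPa, n = 1.18
  molybdenum: E = 325.4, α = 4.93, σ_y = 564.0 → σ = 178 MPa, n = 3.17
  maraging steel: E = 187.7, α = 10.9, σ_y = 1482 → σ = 227 MPa, n = 6.53
  commercially pure titanium: E = 101.4, α = 8.80, σ_y = 357.8 → σ = 99.0 MPa, n = 3.61
Smallest n: magnesium alloy with n = 1.18.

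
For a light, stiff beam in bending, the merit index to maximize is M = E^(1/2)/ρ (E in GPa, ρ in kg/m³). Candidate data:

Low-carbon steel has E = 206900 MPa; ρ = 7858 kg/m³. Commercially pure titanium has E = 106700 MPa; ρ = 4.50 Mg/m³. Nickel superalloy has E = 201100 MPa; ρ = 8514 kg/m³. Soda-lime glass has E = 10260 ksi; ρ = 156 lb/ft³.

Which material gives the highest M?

Normalizing units and computing the index:
  low-carbon steel: E = 206.9 GPa, ρ = 7858 kg/m³
  commercially pure titanium: E = 106.7 GPa, ρ = 4500 kg/m³
  nickel superalloy: E = 201.1 GPa, ρ = 8514 kg/m³
  soda-lime glass: E = 70.74 GPa, ρ = 2499 kg/m³
  soda-lime glass: M = 3.37×10⁻³
  commercially pure titanium: M = 2.30×10⁻³
  low-carbon steel: M = 1.83×10⁻³
  nickel superalloy: M = 1.67×10⁻³
Soda-lime glass ranks first.

soda-lime glass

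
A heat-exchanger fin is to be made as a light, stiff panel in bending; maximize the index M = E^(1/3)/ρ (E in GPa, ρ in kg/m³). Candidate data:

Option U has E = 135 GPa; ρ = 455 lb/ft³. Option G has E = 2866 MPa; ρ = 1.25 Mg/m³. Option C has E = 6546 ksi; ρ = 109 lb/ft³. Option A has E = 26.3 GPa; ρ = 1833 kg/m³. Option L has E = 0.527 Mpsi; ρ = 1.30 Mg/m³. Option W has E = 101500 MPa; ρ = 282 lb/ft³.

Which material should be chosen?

In SI units:
  option U: E = 135.0 GPa, ρ = 7288 kg/m³
  option G: E = 2.866 GPa, ρ = 1250 kg/m³
  option C: E = 45.13 GPa, ρ = 1746 kg/m³
  option A: E = 26.30 GPa, ρ = 1833 kg/m³
  option L: E = 3.634 GPa, ρ = 1300 kg/m³
  option W: E = 101.5 GPa, ρ = 4517 kg/m³
  option C: M = 2.04×10⁻³
  option A: M = 1.62×10⁻³
  option L: M = 1.18×10⁻³
  option G: M = 1.14×10⁻³
  option W: M = 1.03×10⁻³
  option U: M = 0.704×10⁻³
Option C ranks first.

option C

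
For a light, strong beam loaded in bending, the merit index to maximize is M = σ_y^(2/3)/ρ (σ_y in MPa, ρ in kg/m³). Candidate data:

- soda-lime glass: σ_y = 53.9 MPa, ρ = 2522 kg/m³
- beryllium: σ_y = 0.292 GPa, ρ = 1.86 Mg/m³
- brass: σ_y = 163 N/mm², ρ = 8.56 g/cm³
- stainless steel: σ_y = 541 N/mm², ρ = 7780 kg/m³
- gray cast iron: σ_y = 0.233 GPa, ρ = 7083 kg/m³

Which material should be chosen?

After converting to SI:
  soda-lime glass: σ_y = 53.90 MPa, ρ = 2522 kg/m³
  beryllium: σ_y = 292.0 MPa, ρ = 1860 kg/m³
  brass: σ_y = 163.0 MPa, ρ = 8560 kg/m³
  stainless steel: σ_y = 541.0 MPa, ρ = 7780 kg/m³
  gray cast iron: σ_y = 233.0 MPa, ρ = 7083 kg/m³
  beryllium: M = 23.7×10⁻³
  stainless steel: M = 8.53×10⁻³
  soda-lime glass: M = 5.66×10⁻³
  gray cast iron: M = 5.35×10⁻³
  brass: M = 3.49×10⁻³
Highest index: beryllium.

beryllium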